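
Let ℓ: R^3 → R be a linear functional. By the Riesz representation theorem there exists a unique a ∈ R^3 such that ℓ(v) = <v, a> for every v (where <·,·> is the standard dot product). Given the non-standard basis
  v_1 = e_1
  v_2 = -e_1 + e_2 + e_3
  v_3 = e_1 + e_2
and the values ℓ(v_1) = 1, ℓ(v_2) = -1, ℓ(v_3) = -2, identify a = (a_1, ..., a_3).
a = (1, -3, 3)

Write a = (a_1, ..., a_3) in the standard basis. For each basis vector v_i, ℓ(v_i) = <v_i, a> is a linear equation in the a_j's. Collect the n equations into a matrix system V a = ℓ, where row i of V is v_i (expressed in the standard basis). Since V is invertible (lower-triangular with 1s on the diagonal, up to permutation), solve by back-substitution:
  V =
[[1, 0, 0],
 [-1, 1, 1],
 [1, 1, 0]]
  V a = (1, -1, -2)
Solving gives a = (1, -3, 3).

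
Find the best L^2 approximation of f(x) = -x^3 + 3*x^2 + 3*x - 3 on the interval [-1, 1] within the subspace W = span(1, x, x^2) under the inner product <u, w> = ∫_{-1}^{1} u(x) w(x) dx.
g(x) = 3*x^2 + 12*x/5 - 3

The best approximation g ∈ W is the orthogonal projection of f onto W. Writing g = a_0 + a_1 x + a_2 x^2, the coefficients solve the normal equations G · a = b where
  G_{ij} = <φ_i, φ_j> and b_i = <f, φ_i>, with φ_0 = 1, φ_1 = x, φ_2 = x^2.
G =
  [2, 0, 2/3]
  [0, 2/3, 0]
  [2/3, 0, 2/5],
b = (-4, 8/5, -4/5).
Solving gives a_0 = -3, a_1 = 12/5, a_2 = 3, so
  g(x) = 3*x^2 + 12*x/5 - 3.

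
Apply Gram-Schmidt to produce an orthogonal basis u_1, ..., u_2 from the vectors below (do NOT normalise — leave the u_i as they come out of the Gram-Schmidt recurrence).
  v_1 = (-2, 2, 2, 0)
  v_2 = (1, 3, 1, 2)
Orthogonal basis:
  u_1 = (-2, 2, 2, 0)
  u_2 = (2, 2, 0, 2)

Apply the Gram-Schmidt recurrence
  u_1 = v_1
  u_i = v_i − Σ_{j<i} ((v_i · u_j) / (u_j · u_j)) · u_j.

Step by step this gives:
  u_1 = (-2, 2, 2, 0)
  u_2 = (2, 2, 0, 2)

Orthogonality check:
  u_2 · u_1 = 0 (should be 0)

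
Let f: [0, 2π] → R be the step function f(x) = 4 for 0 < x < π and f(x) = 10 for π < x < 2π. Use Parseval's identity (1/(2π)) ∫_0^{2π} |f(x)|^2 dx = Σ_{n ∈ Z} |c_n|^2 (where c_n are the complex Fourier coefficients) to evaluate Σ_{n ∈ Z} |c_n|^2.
Σ |c_n|^2 = 58

Parseval equates the L^2 energy of f (normalised by 1/(2π)) with the ℓ^2 sum of its Fourier coefficients: (1/(2π)) ∫_0^{2π} |f|^2 = Σ |c_n|^2.
Compute the left side: (1/(2π)) [∫_0^π 4^2 dx + ∫_π^{2π} 10^2 dx] = (1/(2π)) · (16π + 100π) = (16 + 100)/2 = 58.
So Σ_{n ∈ Z} |c_n|^2 = 58.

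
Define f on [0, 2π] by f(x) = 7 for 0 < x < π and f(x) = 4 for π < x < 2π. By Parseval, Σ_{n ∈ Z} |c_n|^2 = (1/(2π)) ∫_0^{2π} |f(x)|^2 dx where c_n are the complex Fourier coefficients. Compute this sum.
Σ |c_n|^2 = 65/2

Parseval equates the L^2 energy of f (normalised by 1/(2π)) with the ℓ^2 sum of its Fourier coefficients: (1/(2π)) ∫_0^{2π} |f|^2 = Σ |c_n|^2.
Compute the left side: (1/(2π)) [∫_0^π 7^2 dx + ∫_π^{2π} 4^2 dx] = (1/(2π)) · (49π + 16π) = (49 + 16)/2 = 65/2.
So Σ_{n ∈ Z} |c_n|^2 = 65/2.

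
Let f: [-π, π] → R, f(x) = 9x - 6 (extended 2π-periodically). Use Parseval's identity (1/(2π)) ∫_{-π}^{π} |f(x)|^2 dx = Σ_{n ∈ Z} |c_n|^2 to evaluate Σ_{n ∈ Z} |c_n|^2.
Σ |c_n|^2 = 27π^2 + 36

Expand and integrate term by term over [-π, π]:
  ∫ (9x)^2 dx = 81·(2π^3/3); ∫ 2·9·(-6)·x dx = 0 (odd integrand); ∫ (-6)^2 dx = 36·2π.
So (1/(2π)) ∫_{-π}^{π} (9x - 6)^2 dx = 81π^2/3 + 36 = 27π^2 + 36.
Parseval ⇒ Σ |c_n|^2 = 27π^2 + 36.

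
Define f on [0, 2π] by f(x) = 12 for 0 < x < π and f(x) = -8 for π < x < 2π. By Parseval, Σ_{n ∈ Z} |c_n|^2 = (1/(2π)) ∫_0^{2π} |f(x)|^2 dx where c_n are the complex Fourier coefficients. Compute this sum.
Σ |c_n|^2 = 104

Parseval equates the L^2 energy of f (normalised by 1/(2π)) with the ℓ^2 sum of its Fourier coefficients: (1/(2π)) ∫_0^{2π} |f|^2 = Σ |c_n|^2.
Compute the left side: (1/(2π)) [∫_0^π 12^2 dx + ∫_π^{2π} (-8)^2 dx] = (1/(2π)) · (144π + 64π) = (144 + 64)/2 = 104.
So Σ_{n ∈ Z} |c_n|^2 = 104.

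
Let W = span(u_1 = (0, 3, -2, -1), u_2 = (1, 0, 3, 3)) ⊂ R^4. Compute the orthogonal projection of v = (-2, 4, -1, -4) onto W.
proj_W(v) = (-76/185, 567/185, -606/185, -417/185)

Set up U = [u_1 | ... | u_2] ∈ R^(4×2). The projector onto W = col(U) is P = U (U^T U)^(-1) U^T.
Compute U^T U =
  [14, -9]
  [-9, 19],
and U^T v = (18, -17).
Solve U^T U · c = U^T v for the coefficients: c = (189/185, -76/185). The projection is proj_W(v) = U c.
Check: (v - proj_W(v)) · u_1 = 0  (should be 0).
Check: (v - proj_W(v)) · u_2 = 0  (should be 0).
Result: proj_W(v) = (-76/185, 567/185, -606/185, -417/185).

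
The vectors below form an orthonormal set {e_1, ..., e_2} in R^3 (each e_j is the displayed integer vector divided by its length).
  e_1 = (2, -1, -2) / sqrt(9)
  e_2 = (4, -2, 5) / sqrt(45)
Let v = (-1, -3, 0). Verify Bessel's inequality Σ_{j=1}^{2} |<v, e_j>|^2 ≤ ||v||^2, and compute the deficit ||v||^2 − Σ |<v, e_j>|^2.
Σ |<v, e_j>|^2 = 1/5; ||v||^2 = 10; deficit = 49/5

Write each e_j = u_j / sqrt(<u_j, u_j>) where u_j is the displayed integer vector. Then <v, e_j> = <v, u_j> / sqrt(<u_j, u_j>), so |<v, e_j>|^2 = <v, u_j>^2 / <u_j, u_j>.
Coefficients: <v, e_1> = 1/sqrt(9), <v, e_2> = 2/sqrt(45).
Square and sum: Σ |<v, e_j>|^2 = 1/5.
Compute ||v||^2 = v·v = 10.
Deficit = 10 − 1/5 = 49/5 ≥ 0, confirming Bessel's inequality. (The deficit equals ||v − Σ <v,e_j> e_j||^2, the squared distance from v to span{e_j}.)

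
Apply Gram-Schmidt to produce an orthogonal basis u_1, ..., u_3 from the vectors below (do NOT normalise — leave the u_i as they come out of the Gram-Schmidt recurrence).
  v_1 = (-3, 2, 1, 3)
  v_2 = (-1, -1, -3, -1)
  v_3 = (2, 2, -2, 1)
Orthogonal basis:
  u_1 = (-3, 2, 1, 3)
  u_2 = (-38/23, -13/23, -64/23, -8/23)
  u_3 = (499/251, 534/251, -441/251, 290/251)

Apply the Gram-Schmidt recurrence
  u_1 = v_1
  u_i = v_i − Σ_{j<i} ((v_i · u_j) / (u_j · u_j)) · u_j.

Step by step this gives:
  u_1 = (-3, 2, 1, 3)
  u_2 = (-38/23, -13/23, -64/23, -8/23)
  u_3 = (499/251, 534/251, -441/251, 290/251)

Orthogonality check:
  u_2 · u_1 = 0 (should be 0)
  u_3 · u_1 = 0 (should be 0)
  u_3 · u_2 = 0 (should be 0)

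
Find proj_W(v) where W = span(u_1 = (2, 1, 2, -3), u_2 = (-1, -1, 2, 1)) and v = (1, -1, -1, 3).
proj_W(v) = (-67/61, -33/61, -70/61, 101/61)

Set up U = [u_1 | ... | u_2] ∈ R^(4×2). The projector onto W = col(U) is P = U (U^T U)^(-1) U^T.
Compute U^T U =
  [18, -2]
  [-2, 7],
and U^T v = (-10, 1).
Solve U^T U · c = U^T v for the coefficients: c = (-34/61, -1/61). The projection is proj_W(v) = U c.
Check: (v - proj_W(v)) · u_1 = 0  (should be 0).
Check: (v - proj_W(v)) · u_2 = 0  (should be 0).
Result: proj_W(v) = (-67/61, -33/61, -70/61, 101/61).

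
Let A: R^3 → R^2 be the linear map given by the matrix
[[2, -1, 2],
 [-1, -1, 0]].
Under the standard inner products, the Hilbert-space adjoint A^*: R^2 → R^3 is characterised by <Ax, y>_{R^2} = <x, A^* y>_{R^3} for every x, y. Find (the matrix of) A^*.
A^* = A^T =
[[2, -1],
 [-1, -1],
 [2, 0]]

For real matrices with standard dot products, the defining identity <Ax, y> = <x, A^* y> gives (Ax)^T y = x^T (A^*) y, i.e. x^T A^T y = x^T (A^*) y. Since this holds for all x, y, we must have A^* = A^T. Therefore
A^* =
[[2, -1],
 [-1, -1],
 [2, 0]].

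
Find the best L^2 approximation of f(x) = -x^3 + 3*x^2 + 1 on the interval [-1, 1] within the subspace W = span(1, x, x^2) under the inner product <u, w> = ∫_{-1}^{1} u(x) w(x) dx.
g(x) = 3*x^2 - 3*x/5 + 1

The best approximation g ∈ W is the orthogonal projection of f onto W. Writing g = a_0 + a_1 x + a_2 x^2, the coefficients solve the normal equations G · a = b where
  G_{ij} = <φ_i, φ_j> and b_i = <f, φ_i>, with φ_0 = 1, φ_1 = x, φ_2 = x^2.
G =
  [2, 0, 2/3]
  [0, 2/3, 0]
  [2/3, 0, 2/5],
b = (4, -2/5, 28/15).
Solving gives a_0 = 1, a_1 = -3/5, a_2 = 3, so
  g(x) = 3*x^2 - 3*x/5 + 1.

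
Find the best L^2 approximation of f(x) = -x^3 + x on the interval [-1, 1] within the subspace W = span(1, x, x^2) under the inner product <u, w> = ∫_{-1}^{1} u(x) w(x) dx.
g(x) = 2*x/5

The best approximation g ∈ W is the orthogonal projection of f onto W. Writing g = a_0 + a_1 x + a_2 x^2, the coefficients solve the normal equations G · a = b where
  G_{ij} = <φ_i, φ_j> and b_i = <f, φ_i>, with φ_0 = 1, φ_1 = x, φ_2 = x^2.
G =
  [2, 0, 2/3]
  [0, 2/3, 0]
  [2/3, 0, 2/5],
b = (0, 4/15, 0).
Solving gives a_0 = 0, a_1 = 2/5, a_2 = 0, so
  g(x) = 2*x/5.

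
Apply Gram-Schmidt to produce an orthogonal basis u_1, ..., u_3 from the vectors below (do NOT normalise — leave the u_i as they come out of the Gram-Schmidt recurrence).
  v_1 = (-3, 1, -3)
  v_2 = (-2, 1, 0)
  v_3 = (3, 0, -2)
Orthogonal basis:
  u_1 = (-3, 1, -3)
  u_2 = (-17/19, 12/19, 21/19)
  u_3 = (33/46, 33/23, -11/46)

Apply the Gram-Schmidt recurrence
  u_1 = v_1
  u_i = v_i − Σ_{j<i} ((v_i · u_j) / (u_j · u_j)) · u_j.

Step by step this gives:
  u_1 = (-3, 1, -3)
  u_2 = (-17/19, 12/19, 21/19)
  u_3 = (33/46, 33/23, -11/46)

Orthogonality check:
  u_2 · u_1 = 0 (should be 0)
  u_3 · u_1 = 0 (should be 0)
  u_3 · u_2 = 0 (should be 0)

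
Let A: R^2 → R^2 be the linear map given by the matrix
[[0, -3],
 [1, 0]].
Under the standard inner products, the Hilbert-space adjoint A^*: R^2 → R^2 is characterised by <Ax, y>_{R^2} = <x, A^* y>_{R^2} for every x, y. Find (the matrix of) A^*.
A^* = A^T =
[[0, 1],
 [-3, 0]]

For real matrices with standard dot products, the defining identity <Ax, y> = <x, A^* y> gives (Ax)^T y = x^T (A^*) y, i.e. x^T A^T y = x^T (A^*) y. Since this holds for all x, y, we must have A^* = A^T. Therefore
A^* =
[[0, 1],
 [-3, 0]].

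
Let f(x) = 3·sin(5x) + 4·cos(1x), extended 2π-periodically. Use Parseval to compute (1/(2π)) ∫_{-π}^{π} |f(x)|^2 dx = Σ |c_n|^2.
Σ |c_n|^2 = 25/2

Expand |f|^2 and use orthogonality of {sin(nx), cos(mx)} on [-π, π]:
  ∫_{-π}^{π} sin(nx)^2 dx = π, ∫ cos(mx)^2 dx = π, and cross terms integrate to 0.
So ∫_{-π}^{π} f(x)^2 dx = 3^2 · π + 4^2 · π = (9 + 16)π.
Divide by 2π: (9 + 16)/2 = 25/2.
By Parseval, this equals Σ |c_n|^2.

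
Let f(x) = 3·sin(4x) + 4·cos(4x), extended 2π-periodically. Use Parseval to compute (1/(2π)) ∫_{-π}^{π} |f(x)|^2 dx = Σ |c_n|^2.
Σ |c_n|^2 = 25/2

Expand |f|^2 and use orthogonality of {sin(nx), cos(mx)} on [-π, π]:
  ∫_{-π}^{π} sin(nx)^2 dx = π, ∫ cos(mx)^2 dx = π, and cross terms integrate to 0.
So ∫_{-π}^{π} f(x)^2 dx = 3^2 · π + 4^2 · π = (9 + 16)π.
Divide by 2π: (9 + 16)/2 = 25/2.
By Parseval, this equals Σ |c_n|^2.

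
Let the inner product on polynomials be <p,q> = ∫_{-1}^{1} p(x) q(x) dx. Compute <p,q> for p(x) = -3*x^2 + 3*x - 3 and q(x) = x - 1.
<p,q> = 10

Expand the product: p(x)·q(x) = -3*x^3 + 6*x^2 - 6*x + 3.
∫_{-1}^{1} of each monomial x^k gives [2/(k+1) if k even, 0 if k odd]. Integrating term-by-term (or equivalently evaluating the antiderivative F(x) = -3*x^4/4 + 2*x^3 - 3*x^2 + 3*x at the endpoints):
  F(1) − F(−1) = 5/4 − (-35/4) = 10.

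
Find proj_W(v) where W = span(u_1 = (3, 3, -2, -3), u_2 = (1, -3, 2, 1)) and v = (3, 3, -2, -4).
proj_W(v) = (124/37, 120/37, -80/37, -122/37)

Set up U = [u_1 | ... | u_2] ∈ R^(4×2). The projector onto W = col(U) is P = U (U^T U)^(-1) U^T.
Compute U^T U =
  [31, -13]
  [-13, 15],
and U^T v = (34, -14).
Solve U^T U · c = U^T v for the coefficients: c = (41/37, 1/37). The projection is proj_W(v) = U c.
Check: (v - proj_W(v)) · u_1 = 0  (should be 0).
Check: (v - proj_W(v)) · u_2 = 0  (should be 0).
Result: proj_W(v) = (124/37, 120/37, -80/37, -122/37).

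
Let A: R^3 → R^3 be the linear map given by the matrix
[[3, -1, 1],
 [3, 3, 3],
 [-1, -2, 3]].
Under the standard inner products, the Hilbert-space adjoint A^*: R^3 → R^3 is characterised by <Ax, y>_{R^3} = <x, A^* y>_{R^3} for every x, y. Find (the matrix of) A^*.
A^* = A^T =
[[3, 3, -1],
 [-1, 3, -2],
 [1, 3, 3]]

For real matrices with standard dot products, the defining identity <Ax, y> = <x, A^* y> gives (Ax)^T y = x^T (A^*) y, i.e. x^T A^T y = x^T (A^*) y. Since this holds for all x, y, we must have A^* = A^T. Therefore
A^* =
[[3, 3, -1],
 [-1, 3, -2],
 [1, 3, 3]].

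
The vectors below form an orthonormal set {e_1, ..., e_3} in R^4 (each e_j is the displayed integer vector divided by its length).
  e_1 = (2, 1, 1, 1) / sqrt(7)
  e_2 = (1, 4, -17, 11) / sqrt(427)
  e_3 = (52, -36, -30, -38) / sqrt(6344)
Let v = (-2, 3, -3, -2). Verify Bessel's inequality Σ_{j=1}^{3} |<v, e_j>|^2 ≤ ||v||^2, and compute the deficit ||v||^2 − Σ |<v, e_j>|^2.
Σ |<v, e_j>|^2 = 235/26; ||v||^2 = 26; deficit = 441/26

Write each e_j = u_j / sqrt(<u_j, u_j>) where u_j is the displayed integer vector. Then <v, e_j> = <v, u_j> / sqrt(<u_j, u_j>), so |<v, e_j>|^2 = <v, u_j>^2 / <u_j, u_j>.
Coefficients: <v, e_1> = -6/sqrt(7), <v, e_2> = 39/sqrt(427), <v, e_3> = -46/sqrt(6344).
Square and sum: Σ |<v, e_j>|^2 = 235/26.
Compute ||v||^2 = v·v = 26.
Deficit = 26 − 235/26 = 441/26 ≥ 0, confirming Bessel's inequality. (The deficit equals ||v − Σ <v,e_j> e_j||^2, the squared distance from v to span{e_j}.)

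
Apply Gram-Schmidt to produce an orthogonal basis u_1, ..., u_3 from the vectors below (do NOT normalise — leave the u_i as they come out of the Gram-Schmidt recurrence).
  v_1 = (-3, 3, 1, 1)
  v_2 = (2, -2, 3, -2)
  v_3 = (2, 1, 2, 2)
Orthogonal basis:
  u_1 = (-3, 3, 1, 1)
  u_2 = (7/20, -7/20, 71/20, -29/20)
  u_3 = (47/23, 22/23, 20/23, 55/23)

Apply the Gram-Schmidt recurrence
  u_1 = v_1
  u_i = v_i − Σ_{j<i} ((v_i · u_j) / (u_j · u_j)) · u_j.

Step by step this gives:
  u_1 = (-3, 3, 1, 1)
  u_2 = (7/20, -7/20, 71/20, -29/20)
  u_3 = (47/23, 22/23, 20/23, 55/23)

Orthogonality check:
  u_2 · u_1 = 0 (should be 0)
  u_3 · u_1 = 0 (should be 0)
  u_3 · u_2 = 0 (should be 0)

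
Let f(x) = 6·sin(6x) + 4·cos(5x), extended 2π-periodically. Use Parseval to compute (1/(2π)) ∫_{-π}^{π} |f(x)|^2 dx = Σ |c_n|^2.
Σ |c_n|^2 = 26

Expand |f|^2 and use orthogonality of {sin(nx), cos(mx)} on [-π, π]:
  ∫_{-π}^{π} sin(nx)^2 dx = π, ∫ cos(mx)^2 dx = π, and cross terms integrate to 0.
So ∫_{-π}^{π} f(x)^2 dx = 6^2 · π + 4^2 · π = (36 + 16)π.
Divide by 2π: (36 + 16)/2 = 26.
By Parseval, this equals Σ |c_n|^2.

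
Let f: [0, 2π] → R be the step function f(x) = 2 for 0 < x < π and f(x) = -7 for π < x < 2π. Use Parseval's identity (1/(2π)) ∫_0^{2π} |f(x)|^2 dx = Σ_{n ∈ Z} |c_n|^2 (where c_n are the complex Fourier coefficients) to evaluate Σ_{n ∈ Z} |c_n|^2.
Σ |c_n|^2 = 53/2

Parseval equates the L^2 energy of f (normalised by 1/(2π)) with the ℓ^2 sum of its Fourier coefficients: (1/(2π)) ∫_0^{2π} |f|^2 = Σ |c_n|^2.
Compute the left side: (1/(2π)) [∫_0^π 2^2 dx + ∫_π^{2π} (-7)^2 dx] = (1/(2π)) · (4π + 49π) = (4 + 49)/2 = 53/2.
So Σ_{n ∈ Z} |c_n|^2 = 53/2.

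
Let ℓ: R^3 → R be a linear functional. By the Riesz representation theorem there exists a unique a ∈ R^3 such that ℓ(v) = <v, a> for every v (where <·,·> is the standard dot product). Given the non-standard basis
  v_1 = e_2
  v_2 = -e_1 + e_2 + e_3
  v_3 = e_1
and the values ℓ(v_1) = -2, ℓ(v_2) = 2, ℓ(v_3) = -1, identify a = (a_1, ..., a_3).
a = (-1, -2, 3)

Write a = (a_1, ..., a_3) in the standard basis. For each basis vector v_i, ℓ(v_i) = <v_i, a> is a linear equation in the a_j's. Collect the n equations into a matrix system V a = ℓ, where row i of V is v_i (expressed in the standard basis). Since V is invertible (lower-triangular with 1s on the diagonal, up to permutation), solve by back-substitution:
  V =
[[0, 1, 0],
 [-1, 1, 1],
 [1, 0, 0]]
  V a = (-2, 2, -1)
Solving gives a = (-1, -2, 3).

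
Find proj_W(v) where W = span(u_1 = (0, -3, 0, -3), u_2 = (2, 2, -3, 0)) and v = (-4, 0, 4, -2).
proj_W(v) = (-12/5, -11/5, 18/5, 1/5)

Set up U = [u_1 | ... | u_2] ∈ R^(4×2). The projector onto W = col(U) is P = U (U^T U)^(-1) U^T.
Compute U^T U =
  [18, -6]
  [-6, 17],
and U^T v = (6, -20).
Solve U^T U · c = U^T v for the coefficients: c = (-1/15, -6/5). The projection is proj_W(v) = U c.
Check: (v - proj_W(v)) · u_1 = 0  (should be 0).
Check: (v - proj_W(v)) · u_2 = 0  (should be 0).
Result: proj_W(v) = (-12/5, -11/5, 18/5, 1/5).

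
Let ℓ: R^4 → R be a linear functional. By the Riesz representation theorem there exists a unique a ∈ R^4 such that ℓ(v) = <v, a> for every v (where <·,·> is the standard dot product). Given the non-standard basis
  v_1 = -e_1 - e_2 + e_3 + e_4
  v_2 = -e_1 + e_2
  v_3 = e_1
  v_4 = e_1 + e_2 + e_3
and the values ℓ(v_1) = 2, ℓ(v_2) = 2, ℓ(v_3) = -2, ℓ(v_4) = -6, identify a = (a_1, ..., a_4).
a = (-2, 0, -4, 4)

Write a = (a_1, ..., a_4) in the standard basis. For each basis vector v_i, ℓ(v_i) = <v_i, a> is a linear equation in the a_j's. Collect the n equations into a matrix system V a = ℓ, where row i of V is v_i (expressed in the standard basis). Since V is invertible (lower-triangular with 1s on the diagonal, up to permutation), solve by back-substitution:
  V =
[[-1, -1, 1, 1],
 [-1, 1, 0, 0],
 [1, 0, 0, 0],
 [1, 1, 1, 0]]
  V a = (2, 2, -2, -6)
Solving gives a = (-2, 0, -4, 4).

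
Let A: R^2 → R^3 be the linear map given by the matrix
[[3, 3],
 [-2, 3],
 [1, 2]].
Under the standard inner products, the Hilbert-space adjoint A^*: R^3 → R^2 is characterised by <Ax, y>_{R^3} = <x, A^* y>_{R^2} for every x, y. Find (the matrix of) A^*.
A^* = A^T =
[[3, -2, 1],
 [3, 3, 2]]

For real matrices with standard dot products, the defining identity <Ax, y> = <x, A^* y> gives (Ax)^T y = x^T (A^*) y, i.e. x^T A^T y = x^T (A^*) y. Since this holds for all x, y, we must have A^* = A^T. Therefore
A^* =
[[3, -2, 1],
 [3, 3, 2]].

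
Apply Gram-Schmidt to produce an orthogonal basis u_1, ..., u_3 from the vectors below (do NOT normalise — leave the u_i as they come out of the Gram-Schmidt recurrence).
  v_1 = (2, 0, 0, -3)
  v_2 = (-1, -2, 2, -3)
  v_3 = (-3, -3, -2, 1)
Orthogonal basis:
  u_1 = (2, 0, 0, -3)
  u_2 = (-27/13, -2, 2, -18/13)
  u_3 = (-114/185, -377/185, -548/185, -76/185)

Apply the Gram-Schmidt recurrence
  u_1 = v_1
  u_i = v_i − Σ_{j<i} ((v_i · u_j) / (u_j · u_j)) · u_j.

Step by step this gives:
  u_1 = (2, 0, 0, -3)
  u_2 = (-27/13, -2, 2, -18/13)
  u_3 = (-114/185, -377/185, -548/185, -76/185)

Orthogonality check:
  u_2 · u_1 = 0 (should be 0)
  u_3 · u_1 = 0 (should be 0)
  u_3 · u_2 = 0 (should be 0)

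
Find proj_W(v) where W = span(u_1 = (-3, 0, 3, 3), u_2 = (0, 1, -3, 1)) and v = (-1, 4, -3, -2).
proj_W(v) = (22/29, 25/29, -97/29, 3/29)

Set up U = [u_1 | ... | u_2] ∈ R^(4×2). The projector onto W = col(U) is P = U (U^T U)^(-1) U^T.
Compute U^T U =
  [27, -6]
  [-6, 11],
and U^T v = (-12, 11).
Solve U^T U · c = U^T v for the coefficients: c = (-22/87, 25/29). The projection is proj_W(v) = U c.
Check: (v - proj_W(v)) · u_1 = 0  (should be 0).
Check: (v - proj_W(v)) · u_2 = 0  (should be 0).
Result: proj_W(v) = (22/29, 25/29, -97/29, 3/29).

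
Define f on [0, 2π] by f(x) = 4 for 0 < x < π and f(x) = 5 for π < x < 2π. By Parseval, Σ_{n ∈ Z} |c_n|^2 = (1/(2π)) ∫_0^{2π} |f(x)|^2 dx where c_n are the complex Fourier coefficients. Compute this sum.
Σ |c_n|^2 = 41/2

Parseval equates the L^2 energy of f (normalised by 1/(2π)) with the ℓ^2 sum of its Fourier coefficients: (1/(2π)) ∫_0^{2π} |f|^2 = Σ |c_n|^2.
Compute the left side: (1/(2π)) [∫_0^π 4^2 dx + ∫_π^{2π} 5^2 dx] = (1/(2π)) · (16π + 25π) = (16 + 25)/2 = 41/2.
So Σ_{n ∈ Z} |c_n|^2 = 41/2.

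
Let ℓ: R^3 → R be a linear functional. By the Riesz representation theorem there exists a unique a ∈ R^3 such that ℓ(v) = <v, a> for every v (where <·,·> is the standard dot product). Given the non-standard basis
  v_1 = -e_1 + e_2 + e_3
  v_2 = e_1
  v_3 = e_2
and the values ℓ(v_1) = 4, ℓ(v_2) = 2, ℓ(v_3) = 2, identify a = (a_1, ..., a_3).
a = (2, 2, 4)

Write a = (a_1, ..., a_3) in the standard basis. For each basis vector v_i, ℓ(v_i) = <v_i, a> is a linear equation in the a_j's. Collect the n equations into a matrix system V a = ℓ, where row i of V is v_i (expressed in the standard basis). Since V is invertible (lower-triangular with 1s on the diagonal, up to permutation), solve by back-substitution:
  V =
[[-1, 1, 1],
 [1, 0, 0],
 [0, 1, 0]]
  V a = (4, 2, 2)
Solving gives a = (2, 2, 4).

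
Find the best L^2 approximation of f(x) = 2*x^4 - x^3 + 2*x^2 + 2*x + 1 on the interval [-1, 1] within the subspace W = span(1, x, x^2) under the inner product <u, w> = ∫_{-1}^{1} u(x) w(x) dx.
g(x) = 26*x^2/7 + 7*x/5 + 29/35

The best approximation g ∈ W is the orthogonal projection of f onto W. Writing g = a_0 + a_1 x + a_2 x^2, the coefficients solve the normal equations G · a = b where
  G_{ij} = <φ_i, φ_j> and b_i = <f, φ_i>, with φ_0 = 1, φ_1 = x, φ_2 = x^2.
G =
  [2, 0, 2/3]
  [0, 2/3, 0]
  [2/3, 0, 2/5],
b = (62/15, 14/15, 214/105).
Solving gives a_0 = 29/35, a_1 = 7/5, a_2 = 26/7, so
  g(x) = 26*x^2/7 + 7*x/5 + 29/35.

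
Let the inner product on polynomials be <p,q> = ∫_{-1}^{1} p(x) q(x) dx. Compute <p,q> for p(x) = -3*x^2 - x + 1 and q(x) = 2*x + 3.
<p,q> = -4/3

Expand the product: p(x)·q(x) = -6*x^3 - 11*x^2 - x + 3.
∫_{-1}^{1} of each monomial x^k gives [2/(k+1) if k even, 0 if k odd]. Integrating term-by-term (or equivalently evaluating the antiderivative F(x) = -3*x^4/2 - 11*x^3/3 - x^2/2 + 3*x at the endpoints):
  F(1) − F(−1) = -8/3 − (-4/3) = -4/3.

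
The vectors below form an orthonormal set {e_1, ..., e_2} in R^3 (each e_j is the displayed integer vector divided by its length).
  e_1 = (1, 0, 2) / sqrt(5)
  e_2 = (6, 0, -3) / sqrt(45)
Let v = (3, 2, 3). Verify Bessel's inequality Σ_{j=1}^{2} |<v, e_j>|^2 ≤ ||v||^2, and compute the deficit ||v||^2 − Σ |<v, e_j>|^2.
Σ |<v, e_j>|^2 = 18; ||v||^2 = 22; deficit = 4

Write each e_j = u_j / sqrt(<u_j, u_j>) where u_j is the displayed integer vector. Then <v, e_j> = <v, u_j> / sqrt(<u_j, u_j>), so |<v, e_j>|^2 = <v, u_j>^2 / <u_j, u_j>.
Coefficients: <v, e_1> = 9/sqrt(5), <v, e_2> = 9/sqrt(45).
Square and sum: Σ |<v, e_j>|^2 = 18.
Compute ||v||^2 = v·v = 22.
Deficit = 22 − 18 = 4 ≥ 0, confirming Bessel's inequality. (The deficit equals ||v − Σ <v,e_j> e_j||^2, the squared distance from v to span{e_j}.)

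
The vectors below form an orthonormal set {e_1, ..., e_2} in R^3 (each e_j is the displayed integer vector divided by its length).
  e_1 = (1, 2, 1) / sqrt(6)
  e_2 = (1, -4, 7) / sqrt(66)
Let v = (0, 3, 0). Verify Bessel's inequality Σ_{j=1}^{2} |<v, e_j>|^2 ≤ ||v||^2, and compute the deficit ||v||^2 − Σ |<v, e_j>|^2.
Σ |<v, e_j>|^2 = 90/11; ||v||^2 = 9; deficit = 9/11

Write each e_j = u_j / sqrt(<u_j, u_j>) where u_j is the displayed integer vector. Then <v, e_j> = <v, u_j> / sqrt(<u_j, u_j>), so |<v, e_j>|^2 = <v, u_j>^2 / <u_j, u_j>.
Coefficients: <v, e_1> = 6/sqrt(6), <v, e_2> = -12/sqrt(66).
Square and sum: Σ |<v, e_j>|^2 = 90/11.
Compute ||v||^2 = v·v = 9.
Deficit = 9 − 90/11 = 9/11 ≥ 0, confirming Bessel's inequality. (The deficit equals ||v − Σ <v,e_j> e_j||^2, the squared distance from v to span{e_j}.)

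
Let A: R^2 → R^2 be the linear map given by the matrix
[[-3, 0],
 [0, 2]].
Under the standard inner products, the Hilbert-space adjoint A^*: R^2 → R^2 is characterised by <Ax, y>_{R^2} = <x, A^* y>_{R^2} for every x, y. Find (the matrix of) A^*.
A^* = A^T =
[[-3, 0],
 [0, 2]]

For real matrices with standard dot products, the defining identity <Ax, y> = <x, A^* y> gives (Ax)^T y = x^T (A^*) y, i.e. x^T A^T y = x^T (A^*) y. Since this holds for all x, y, we must have A^* = A^T. Therefore
A^* =
[[-3, 0],
 [0, 2]].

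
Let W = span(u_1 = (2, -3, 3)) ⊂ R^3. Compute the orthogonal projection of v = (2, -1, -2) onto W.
proj_W(v) = (1/11, -3/22, 3/22)

Set up U = [u_1 | ... | u_1] ∈ R^(3×1). The projector onto W = col(U) is P = U (U^T U)^(-1) U^T.
Compute U^T U =
  [22],
and U^T v = (1).
Solve U^T U · c = U^T v for the coefficients: c = (1/22). The projection is proj_W(v) = U c.
Check: (v - proj_W(v)) · u_1 = 0  (should be 0).
Result: proj_W(v) = (1/11, -3/22, 3/22).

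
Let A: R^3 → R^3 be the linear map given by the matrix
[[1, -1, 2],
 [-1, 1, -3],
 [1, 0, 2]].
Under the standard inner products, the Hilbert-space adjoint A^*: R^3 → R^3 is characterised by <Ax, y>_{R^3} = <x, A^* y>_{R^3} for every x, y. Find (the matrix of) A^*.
A^* = A^T =
[[1, -1, 1],
 [-1, 1, 0],
 [2, -3, 2]]

For real matrices with standard dot products, the defining identity <Ax, y> = <x, A^* y> gives (Ax)^T y = x^T (A^*) y, i.e. x^T A^T y = x^T (A^*) y. Since this holds for all x, y, we must have A^* = A^T. Therefore
A^* =
[[1, -1, 1],
 [-1, 1, 0],
 [2, -3, 2]].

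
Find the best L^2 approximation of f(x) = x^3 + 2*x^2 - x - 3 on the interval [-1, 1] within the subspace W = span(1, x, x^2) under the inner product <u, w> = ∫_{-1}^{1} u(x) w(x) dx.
g(x) = 2*x^2 - 2*x/5 - 3

The best approximation g ∈ W is the orthogonal projection of f onto W. Writing g = a_0 + a_1 x + a_2 x^2, the coefficients solve the normal equations G · a = b where
  G_{ij} = <φ_i, φ_j> and b_i = <f, φ_i>, with φ_0 = 1, φ_1 = x, φ_2 = x^2.
G =
  [2, 0, 2/3]
  [0, 2/3, 0]
  [2/3, 0, 2/5],
b = (-14/3, -4/15, -6/5).
Solving gives a_0 = -3, a_1 = -2/5, a_2 = 2, so
  g(x) = 2*x^2 - 2*x/5 - 3.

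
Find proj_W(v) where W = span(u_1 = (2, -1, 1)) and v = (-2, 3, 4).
proj_W(v) = (-1, 1/2, -1/2)

Set up U = [u_1 | ... | u_1] ∈ R^(3×1). The projector onto W = col(U) is P = U (U^T U)^(-1) U^T.
Compute U^T U =
  [6],
and U^T v = (-3).
Solve U^T U · c = U^T v for the coefficients: c = (-1/2). The projection is proj_W(v) = U c.
Check: (v - proj_W(v)) · u_1 = 0  (should be 0).
Result: proj_W(v) = (-1, 1/2, -1/2).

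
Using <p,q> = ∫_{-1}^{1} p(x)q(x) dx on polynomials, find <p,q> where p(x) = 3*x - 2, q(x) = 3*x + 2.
<p,q> = -2

Expand the product: p(x)·q(x) = 9*x^2 - 4.
∫_{-1}^{1} of each monomial x^k gives [2/(k+1) if k even, 0 if k odd]. Integrating term-by-term (or equivalently evaluating the antiderivative F(x) = 3*x^3 - 4*x at the endpoints):
  F(1) − F(−1) = -1 − (1) = -2.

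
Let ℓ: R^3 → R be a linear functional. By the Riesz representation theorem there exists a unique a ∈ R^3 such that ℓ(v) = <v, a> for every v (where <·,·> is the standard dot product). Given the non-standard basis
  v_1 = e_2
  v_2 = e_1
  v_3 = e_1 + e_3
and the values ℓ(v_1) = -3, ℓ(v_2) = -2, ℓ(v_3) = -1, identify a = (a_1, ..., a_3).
a = (-2, -3, 1)

Write a = (a_1, ..., a_3) in the standard basis. For each basis vector v_i, ℓ(v_i) = <v_i, a> is a linear equation in the a_j's. Collect the n equations into a matrix system V a = ℓ, where row i of V is v_i (expressed in the standard basis). Since V is invertible (lower-triangular with 1s on the diagonal, up to permutation), solve by back-substitution:
  V =
[[0, 1, 0],
 [1, 0, 0],
 [1, 0, 1]]
  V a = (-3, -2, -1)
Solving gives a = (-2, -3, 1).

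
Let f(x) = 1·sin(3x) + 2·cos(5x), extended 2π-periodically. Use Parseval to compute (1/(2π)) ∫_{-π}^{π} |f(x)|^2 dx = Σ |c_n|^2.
Σ |c_n|^2 = 5/2

Expand |f|^2 and use orthogonality of {sin(nx), cos(mx)} on [-π, π]:
  ∫_{-π}^{π} sin(nx)^2 dx = π, ∫ cos(mx)^2 dx = π, and cross terms integrate to 0.
So ∫_{-π}^{π} f(x)^2 dx = 1^2 · π + 2^2 · π = (1 + 4)π.
Divide by 2π: (1 + 4)/2 = 5/2.
By Parseval, this equals Σ |c_n|^2.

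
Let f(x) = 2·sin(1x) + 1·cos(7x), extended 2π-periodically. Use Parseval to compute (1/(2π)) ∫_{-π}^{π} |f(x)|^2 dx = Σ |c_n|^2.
Σ |c_n|^2 = 5/2

Expand |f|^2 and use orthogonality of {sin(nx), cos(mx)} on [-π, π]:
  ∫_{-π}^{π} sin(nx)^2 dx = π, ∫ cos(mx)^2 dx = π, and cross terms integrate to 0.
So ∫_{-π}^{π} f(x)^2 dx = 2^2 · π + 1^2 · π = (4 + 1)π.
Divide by 2π: (4 + 1)/2 = 5/2.
By Parseval, this equals Σ |c_n|^2.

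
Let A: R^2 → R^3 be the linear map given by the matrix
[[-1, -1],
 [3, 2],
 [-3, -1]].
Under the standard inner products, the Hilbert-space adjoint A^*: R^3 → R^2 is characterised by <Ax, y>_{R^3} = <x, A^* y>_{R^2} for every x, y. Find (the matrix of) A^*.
A^* = A^T =
[[-1, 3, -3],
 [-1, 2, -1]]

For real matrices with standard dot products, the defining identity <Ax, y> = <x, A^* y> gives (Ax)^T y = x^T (A^*) y, i.e. x^T A^T y = x^T (A^*) y. Since this holds for all x, y, we must have A^* = A^T. Therefore
A^* =
[[-1, 3, -3],
 [-1, 2, -1]].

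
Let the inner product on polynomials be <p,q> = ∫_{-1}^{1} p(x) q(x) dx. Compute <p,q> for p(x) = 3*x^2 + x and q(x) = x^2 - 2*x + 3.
<p,q> = 88/15

Expand the product: p(x)·q(x) = 3*x^4 - 5*x^3 + 7*x^2 + 3*x.
∫_{-1}^{1} of each monomial x^k gives [2/(k+1) if k even, 0 if k odd]. Integrating term-by-term (or equivalently evaluating the antiderivative F(x) = 3*x^5/5 - 5*x^4/4 + 7*x^3/3 + 3*x^2/2 at the endpoints):
  F(1) − F(−1) = 191/60 − (-161/60) = 88/15.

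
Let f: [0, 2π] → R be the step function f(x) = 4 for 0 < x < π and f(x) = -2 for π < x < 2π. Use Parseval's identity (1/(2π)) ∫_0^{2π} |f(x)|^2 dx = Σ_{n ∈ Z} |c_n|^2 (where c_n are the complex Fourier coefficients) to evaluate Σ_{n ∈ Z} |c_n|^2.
Σ |c_n|^2 = 10

Parseval equates the L^2 energy of f (normalised by 1/(2π)) with the ℓ^2 sum of its Fourier coefficients: (1/(2π)) ∫_0^{2π} |f|^2 = Σ |c_n|^2.
Compute the left side: (1/(2π)) [∫_0^π 4^2 dx + ∫_π^{2π} (-2)^2 dx] = (1/(2π)) · (16π + 4π) = (16 + 4)/2 = 10.
So Σ_{n ∈ Z} |c_n|^2 = 10.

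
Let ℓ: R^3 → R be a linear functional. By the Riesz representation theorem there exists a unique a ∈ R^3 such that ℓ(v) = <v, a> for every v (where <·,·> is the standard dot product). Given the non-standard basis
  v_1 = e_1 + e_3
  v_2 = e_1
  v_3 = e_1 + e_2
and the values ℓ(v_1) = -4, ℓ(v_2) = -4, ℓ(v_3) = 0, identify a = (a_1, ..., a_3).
a = (-4, 4, 0)

Write a = (a_1, ..., a_3) in the standard basis. For each basis vector v_i, ℓ(v_i) = <v_i, a> is a linear equation in the a_j's. Collect the n equations into a matrix system V a = ℓ, where row i of V is v_i (expressed in the standard basis). Since V is invertible (lower-triangular with 1s on the diagonal, up to permutation), solve by back-substitution:
  V =
[[1, 0, 1],
 [1, 0, 0],
 [1, 1, 0]]
  V a = (-4, -4, 0)
Solving gives a = (-4, 4, 0).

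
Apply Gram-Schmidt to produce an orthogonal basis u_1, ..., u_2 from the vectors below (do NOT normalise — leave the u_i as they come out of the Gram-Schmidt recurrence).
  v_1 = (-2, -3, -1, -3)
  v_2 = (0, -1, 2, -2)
Orthogonal basis:
  u_1 = (-2, -3, -1, -3)
  u_2 = (14/23, -2/23, 53/23, -25/23)

Apply the Gram-Schmidt recurrence
  u_1 = v_1
  u_i = v_i − Σ_{j<i} ((v_i · u_j) / (u_j · u_j)) · u_j.

Step by step this gives:
  u_1 = (-2, -3, -1, -3)
  u_2 = (14/23, -2/23, 53/23, -25/23)

Orthogonality check:
  u_2 · u_1 = 0 (should be 0)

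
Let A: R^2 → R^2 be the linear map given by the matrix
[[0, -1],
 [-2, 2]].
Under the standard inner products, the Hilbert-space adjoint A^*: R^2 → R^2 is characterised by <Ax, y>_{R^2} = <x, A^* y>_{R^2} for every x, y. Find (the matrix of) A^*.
A^* = A^T =
[[0, -2],
 [-1, 2]]

For real matrices with standard dot products, the defining identity <Ax, y> = <x, A^* y> gives (Ax)^T y = x^T (A^*) y, i.e. x^T A^T y = x^T (A^*) y. Since this holds for all x, y, we must have A^* = A^T. Therefore
A^* =
[[0, -2],
 [-1, 2]].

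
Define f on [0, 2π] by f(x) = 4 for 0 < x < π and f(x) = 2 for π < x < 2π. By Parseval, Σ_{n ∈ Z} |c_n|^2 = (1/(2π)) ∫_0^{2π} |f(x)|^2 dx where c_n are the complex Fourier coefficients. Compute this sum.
Σ |c_n|^2 = 10

Parseval equates the L^2 energy of f (normalised by 1/(2π)) with the ℓ^2 sum of its Fourier coefficients: (1/(2π)) ∫_0^{2π} |f|^2 = Σ |c_n|^2.
Compute the left side: (1/(2π)) [∫_0^π 4^2 dx + ∫_π^{2π} 2^2 dx] = (1/(2π)) · (16π + 4π) = (16 + 4)/2 = 10.
So Σ_{n ∈ Z} |c_n|^2 = 10.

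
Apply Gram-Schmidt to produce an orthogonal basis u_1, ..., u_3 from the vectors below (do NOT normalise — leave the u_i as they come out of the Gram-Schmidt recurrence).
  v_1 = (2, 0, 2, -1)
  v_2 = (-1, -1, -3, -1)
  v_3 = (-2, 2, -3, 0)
Orthogonal basis:
  u_1 = (2, 0, 2, -1)
  u_2 = (5/9, -1, -13/9, -16/9)
  u_3 = (7/59, 129/59, -30/59, -46/59)

Apply the Gram-Schmidt recurrence
  u_1 = v_1
  u_i = v_i − Σ_{j<i} ((v_i · u_j) / (u_j · u_j)) · u_j.

Step by step this gives:
  u_1 = (2, 0, 2, -1)
  u_2 = (5/9, -1, -13/9, -16/9)
  u_3 = (7/59, 129/59, -30/59, -46/59)

Orthogonality check:
  u_2 · u_1 = 0 (should be 0)
  u_3 · u_1 = 0 (should be 0)
  u_3 · u_2 = 0 (should be 0)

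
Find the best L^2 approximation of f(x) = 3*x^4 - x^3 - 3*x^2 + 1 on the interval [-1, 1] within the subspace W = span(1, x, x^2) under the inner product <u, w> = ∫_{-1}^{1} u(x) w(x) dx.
g(x) = -3*x^2/7 - 3*x/5 + 26/35

The best approximation g ∈ W is the orthogonal projection of f onto W. Writing g = a_0 + a_1 x + a_2 x^2, the coefficients solve the normal equations G · a = b where
  G_{ij} = <φ_i, φ_j> and b_i = <f, φ_i>, with φ_0 = 1, φ_1 = x, φ_2 = x^2.
G =
  [2, 0, 2/3]
  [0, 2/3, 0]
  [2/3, 0, 2/5],
b = (6/5, -2/5, 34/105).
Solving gives a_0 = 26/35, a_1 = -3/5, a_2 = -3/7, so
  g(x) = -3*x^2/7 - 3*x/5 + 26/35.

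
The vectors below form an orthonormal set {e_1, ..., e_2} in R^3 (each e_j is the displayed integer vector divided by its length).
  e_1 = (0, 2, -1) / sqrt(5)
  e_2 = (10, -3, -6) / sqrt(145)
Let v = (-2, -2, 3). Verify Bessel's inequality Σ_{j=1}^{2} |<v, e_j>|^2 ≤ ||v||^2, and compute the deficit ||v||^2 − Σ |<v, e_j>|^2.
Σ |<v, e_j>|^2 = 489/29; ||v||^2 = 17; deficit = 4/29

Write each e_j = u_j / sqrt(<u_j, u_j>) where u_j is the displayed integer vector. Then <v, e_j> = <v, u_j> / sqrt(<u_j, u_j>), so |<v, e_j>|^2 = <v, u_j>^2 / <u_j, u_j>.
Coefficients: <v, e_1> = -7/sqrt(5), <v, e_2> = -32/sqrt(145).
Square and sum: Σ |<v, e_j>|^2 = 489/29.
Compute ||v||^2 = v·v = 17.
Deficit = 17 − 489/29 = 4/29 ≥ 0, confirming Bessel's inequality. (The deficit equals ||v − Σ <v,e_j> e_j||^2, the squared distance from v to span{e_j}.)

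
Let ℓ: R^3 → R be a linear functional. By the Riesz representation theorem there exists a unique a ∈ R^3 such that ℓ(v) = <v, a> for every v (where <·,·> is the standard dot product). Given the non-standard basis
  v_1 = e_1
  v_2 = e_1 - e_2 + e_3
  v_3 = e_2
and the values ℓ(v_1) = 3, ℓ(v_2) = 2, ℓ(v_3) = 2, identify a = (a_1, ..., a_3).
a = (3, 2, 1)

Write a = (a_1, ..., a_3) in the standard basis. For each basis vector v_i, ℓ(v_i) = <v_i, a> is a linear equation in the a_j's. Collect the n equations into a matrix system V a = ℓ, where row i of V is v_i (expressed in the standard basis). Since V is invertible (lower-triangular with 1s on the diagonal, up to permutation), solve by back-substitution:
  V =
[[1, 0, 0],
 [1, -1, 1],
 [0, 1, 0]]
  V a = (3, 2, 2)
Solving gives a = (3, 2, 1).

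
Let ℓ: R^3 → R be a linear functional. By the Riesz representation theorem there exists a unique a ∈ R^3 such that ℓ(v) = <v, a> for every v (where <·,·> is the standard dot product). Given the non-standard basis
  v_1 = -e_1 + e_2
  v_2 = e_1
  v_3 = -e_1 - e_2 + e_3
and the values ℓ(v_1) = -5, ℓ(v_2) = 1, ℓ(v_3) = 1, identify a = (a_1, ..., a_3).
a = (1, -4, -2)

Write a = (a_1, ..., a_3) in the standard basis. For each basis vector v_i, ℓ(v_i) = <v_i, a> is a linear equation in the a_j's. Collect the n equations into a matrix system V a = ℓ, where row i of V is v_i (expressed in the standard basis). Since V is invertible (lower-triangular with 1s on the diagonal, up to permutation), solve by back-substitution:
  V =
[[-1, 1, 0],
 [1, 0, 0],
 [-1, -1, 1]]
  V a = (-5, 1, 1)
Solving gives a = (1, -4, -2).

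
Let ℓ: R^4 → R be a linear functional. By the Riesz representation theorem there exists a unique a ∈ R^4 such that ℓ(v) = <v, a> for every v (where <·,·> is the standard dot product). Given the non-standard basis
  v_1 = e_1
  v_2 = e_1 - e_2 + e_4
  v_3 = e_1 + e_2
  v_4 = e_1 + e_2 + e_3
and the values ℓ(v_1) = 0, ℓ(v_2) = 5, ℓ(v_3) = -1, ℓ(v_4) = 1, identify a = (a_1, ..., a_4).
a = (0, -1, 2, 4)

Write a = (a_1, ..., a_4) in the standard basis. For each basis vector v_i, ℓ(v_i) = <v_i, a> is a linear equation in the a_j's. Collect the n equations into a matrix system V a = ℓ, where row i of V is v_i (expressed in the standard basis). Since V is invertible (lower-triangular with 1s on the diagonal, up to permutation), solve by back-substitution:
  V =
[[1, 0, 0, 0],
 [1, -1, 0, 1],
 [1, 1, 0, 0],
 [1, 1, 1, 0]]
  V a = (0, 5, -1, 1)
Solving gives a = (0, -1, 2, 4).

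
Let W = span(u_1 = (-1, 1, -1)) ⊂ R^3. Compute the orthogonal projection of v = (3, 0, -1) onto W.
proj_W(v) = (2/3, -2/3, 2/3)

Set up U = [u_1 | ... | u_1] ∈ R^(3×1). The projector onto W = col(U) is P = U (U^T U)^(-1) U^T.
Compute U^T U =
  [3],
and U^T v = (-2).
Solve U^T U · c = U^T v for the coefficients: c = (-2/3). The projection is proj_W(v) = U c.
Check: (v - proj_W(v)) · u_1 = 0  (should be 0).
Result: proj_W(v) = (2/3, -2/3, 2/3).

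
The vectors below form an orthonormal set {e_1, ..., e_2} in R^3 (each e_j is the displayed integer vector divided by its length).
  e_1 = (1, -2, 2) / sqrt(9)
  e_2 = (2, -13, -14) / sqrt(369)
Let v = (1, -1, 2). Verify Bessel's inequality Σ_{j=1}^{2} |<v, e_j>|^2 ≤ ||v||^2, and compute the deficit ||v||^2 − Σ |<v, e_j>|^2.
Σ |<v, e_j>|^2 = 242/41; ||v||^2 = 6; deficit = 4/41

Write each e_j = u_j / sqrt(<u_j, u_j>) where u_j is the displayed integer vector. Then <v, e_j> = <v, u_j> / sqrt(<u_j, u_j>), so |<v, e_j>|^2 = <v, u_j>^2 / <u_j, u_j>.
Coefficients: <v, e_1> = 7/sqrt(9), <v, e_2> = -13/sqrt(369).
Square and sum: Σ |<v, e_j>|^2 = 242/41.
Compute ||v||^2 = v·v = 6.
Deficit = 6 − 242/41 = 4/41 ≥ 0, confirming Bessel's inequality. (The deficit equals ||v − Σ <v,e_j> e_j||^2, the squared distance from v to span{e_j}.)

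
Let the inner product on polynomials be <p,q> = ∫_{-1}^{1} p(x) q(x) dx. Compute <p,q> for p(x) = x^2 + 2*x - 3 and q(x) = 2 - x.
<p,q> = -12

Expand the product: p(x)·q(x) = -x^3 + 7*x - 6.
∫_{-1}^{1} of each monomial x^k gives [2/(k+1) if k even, 0 if k odd]. Integrating term-by-term (or equivalently evaluating the antiderivative F(x) = -x^4/4 + 7*x^2/2 - 6*x at the endpoints):
  F(1) − F(−1) = -11/4 − (37/4) = -12.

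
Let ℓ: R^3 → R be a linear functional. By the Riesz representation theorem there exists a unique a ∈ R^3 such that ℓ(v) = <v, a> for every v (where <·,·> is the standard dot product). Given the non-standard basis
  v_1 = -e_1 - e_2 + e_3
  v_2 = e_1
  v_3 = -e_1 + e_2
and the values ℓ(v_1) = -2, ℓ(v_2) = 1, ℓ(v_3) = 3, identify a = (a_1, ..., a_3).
a = (1, 4, 3)

Write a = (a_1, ..., a_3) in the standard basis. For each basis vector v_i, ℓ(v_i) = <v_i, a> is a linear equation in the a_j's. Collect the n equations into a matrix system V a = ℓ, where row i of V is v_i (expressed in the standard basis). Since V is invertible (lower-triangular with 1s on the diagonal, up to permutation), solve by back-substitution:
  V =
[[-1, -1, 1],
 [1, 0, 0],
 [-1, 1, 0]]
  V a = (-2, 1, 3)
Solving gives a = (1, 4, 3).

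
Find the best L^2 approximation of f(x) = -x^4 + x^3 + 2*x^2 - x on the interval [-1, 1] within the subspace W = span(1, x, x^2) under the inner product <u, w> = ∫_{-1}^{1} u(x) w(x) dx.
g(x) = 8*x^2/7 - 2*x/5 + 3/35

The best approximation g ∈ W is the orthogonal projection of f onto W. Writing g = a_0 + a_1 x + a_2 x^2, the coefficients solve the normal equations G · a = b where
  G_{ij} = <φ_i, φ_j> and b_i = <f, φ_i>, with φ_0 = 1, φ_1 = x, φ_2 = x^2.
G =
  [2, 0, 2/3]
  [0, 2/3, 0]
  [2/3, 0, 2/5],
b = (14/15, -4/15, 18/35).
Solving gives a_0 = 3/35, a_1 = -2/5, a_2 = 8/7, so
  g(x) = 8*x^2/7 - 2*x/5 + 3/35.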